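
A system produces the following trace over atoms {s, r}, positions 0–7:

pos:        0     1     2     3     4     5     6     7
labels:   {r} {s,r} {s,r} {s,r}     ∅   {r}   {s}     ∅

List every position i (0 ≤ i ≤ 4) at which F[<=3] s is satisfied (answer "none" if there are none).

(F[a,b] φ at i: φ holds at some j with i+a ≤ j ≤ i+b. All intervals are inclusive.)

Evaluate at each i in [0,4]:
  i=0: ✓ (witness j=1)
  i=1: ✓ (witness j=1)
  i=2: ✓ (witness j=2)
  i=3: ✓ (witness j=3)
  i=4: ✓ (witness j=6)

0, 1, 2, 3, 4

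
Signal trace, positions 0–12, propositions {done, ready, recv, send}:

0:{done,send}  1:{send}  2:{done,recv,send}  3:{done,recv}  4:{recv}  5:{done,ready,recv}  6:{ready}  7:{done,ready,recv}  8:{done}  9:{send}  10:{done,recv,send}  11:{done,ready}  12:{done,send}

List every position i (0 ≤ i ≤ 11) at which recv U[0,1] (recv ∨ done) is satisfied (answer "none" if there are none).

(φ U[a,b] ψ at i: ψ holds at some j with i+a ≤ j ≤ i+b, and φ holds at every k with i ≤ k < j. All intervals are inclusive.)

0, 2, 3, 4, 5, 7, 8, 10, 11

Evaluate at each i in [0,11]:
  i=0: ✓ (rhs at j=0)
  i=1: ✗ (lhs fails at k=1 before rhs at j=2)
  i=2: ✓ (rhs at j=2)
  i=3: ✓ (rhs at j=3)
  i=4: ✓ (rhs at j=4)
  i=5: ✓ (rhs at j=5)
  i=6: ✗ (lhs fails at k=6 before rhs at j=7)
  i=7: ✓ (rhs at j=7)
  i=8: ✓ (rhs at j=8)
  i=9: ✗ (lhs fails at k=9 before rhs at j=10)
  i=10: ✓ (rhs at j=10)
  i=11: ✓ (rhs at j=11)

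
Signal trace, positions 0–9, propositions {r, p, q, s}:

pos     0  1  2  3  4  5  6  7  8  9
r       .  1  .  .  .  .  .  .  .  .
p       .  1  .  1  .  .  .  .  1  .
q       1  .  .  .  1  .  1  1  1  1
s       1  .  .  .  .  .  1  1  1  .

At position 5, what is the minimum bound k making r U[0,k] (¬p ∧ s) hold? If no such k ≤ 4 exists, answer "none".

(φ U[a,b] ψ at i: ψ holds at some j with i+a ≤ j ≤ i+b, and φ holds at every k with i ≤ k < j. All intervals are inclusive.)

Need earliest j ≥ 5 with (¬p ∧ s), and r at every k in [5,j-1].
  j=5: rhs fails.
  j=6: rhs holds but lhs fails at k=5.
  j=7: rhs holds but lhs fails at k=5.
  j=8: rhs fails.
  j=9: rhs fails.
No witness within the range → none.

none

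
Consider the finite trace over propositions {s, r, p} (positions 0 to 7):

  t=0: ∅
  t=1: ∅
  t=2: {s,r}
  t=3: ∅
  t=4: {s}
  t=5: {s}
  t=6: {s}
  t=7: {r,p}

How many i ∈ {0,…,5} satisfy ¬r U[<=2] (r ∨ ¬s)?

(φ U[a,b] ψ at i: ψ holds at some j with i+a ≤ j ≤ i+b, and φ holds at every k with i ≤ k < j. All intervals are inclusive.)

5

Evaluate at each i in [0,5]:
  i=0: ✓ (rhs at j=0)
  i=1: ✓ (rhs at j=1)
  i=2: ✓ (rhs at j=2)
  i=3: ✓ (rhs at j=3)
  i=4: ✗ (no rhs in [4,6])
  i=5: ✓ (rhs at j=7; lhs holds on [5,6])
Positions where it holds: {0, 1, 2, 3, 5} → 5.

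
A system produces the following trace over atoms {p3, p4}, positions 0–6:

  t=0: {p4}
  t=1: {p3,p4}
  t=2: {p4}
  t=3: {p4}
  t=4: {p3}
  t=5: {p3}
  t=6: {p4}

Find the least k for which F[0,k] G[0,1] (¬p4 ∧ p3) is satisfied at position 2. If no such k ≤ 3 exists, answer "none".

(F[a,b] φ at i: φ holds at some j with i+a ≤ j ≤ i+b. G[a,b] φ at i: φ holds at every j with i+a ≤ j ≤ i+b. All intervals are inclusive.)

Scan j = 2,3,… for G[0,1] (¬p4 ∧ p3):
  j=2: fails
  j=3: fails
  j=4: holds
First hit at j=4, so smallest k = 4-2 = 2.

2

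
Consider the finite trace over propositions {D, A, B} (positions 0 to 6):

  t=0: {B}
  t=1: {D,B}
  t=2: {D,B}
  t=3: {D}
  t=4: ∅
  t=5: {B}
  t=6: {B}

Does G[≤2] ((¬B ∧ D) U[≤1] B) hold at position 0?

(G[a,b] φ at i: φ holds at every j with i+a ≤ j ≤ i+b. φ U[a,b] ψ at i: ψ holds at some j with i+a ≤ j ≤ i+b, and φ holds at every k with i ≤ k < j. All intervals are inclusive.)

Check ((¬B ∧ D) U[≤1] B) at every j in [0,2]:
  j=0: holds
  j=1: holds
  j=2: holds
All positions satisfy it → formula holds.

True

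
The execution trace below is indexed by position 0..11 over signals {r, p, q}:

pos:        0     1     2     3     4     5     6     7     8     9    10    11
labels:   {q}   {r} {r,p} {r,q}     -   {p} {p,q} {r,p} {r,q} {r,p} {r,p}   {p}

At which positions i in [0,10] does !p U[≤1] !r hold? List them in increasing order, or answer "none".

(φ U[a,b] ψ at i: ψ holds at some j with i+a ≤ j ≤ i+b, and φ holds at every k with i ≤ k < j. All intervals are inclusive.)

Evaluate at each i in [0,10]:
  i=0: ✓ (rhs at j=0)
  i=1: ✗ (no rhs in [1,2])
  i=2: ✗ (no rhs in [2,3])
  i=3: ✓ (rhs at j=4; lhs holds on [3,3])
  i=4: ✓ (rhs at j=4)
  i=5: ✓ (rhs at j=5)
  i=6: ✓ (rhs at j=6)
  i=7: ✗ (no rhs in [7,8])
  i=8: ✗ (no rhs in [8,9])
  i=9: ✗ (no rhs in [9,10])
  i=10: ✗ (lhs fails at k=10 before rhs at j=11)

0, 3, 4, 5, 6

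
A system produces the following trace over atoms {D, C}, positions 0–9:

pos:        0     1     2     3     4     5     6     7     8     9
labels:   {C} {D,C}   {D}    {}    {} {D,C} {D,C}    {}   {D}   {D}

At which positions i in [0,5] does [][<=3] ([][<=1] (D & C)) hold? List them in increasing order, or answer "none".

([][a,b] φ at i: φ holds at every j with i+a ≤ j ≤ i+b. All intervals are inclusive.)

none

Evaluate at each i in [0,5]:
  i=0: ✗ (fails at j=0)
  i=1: ✗ (fails at j=1)
  i=2: ✗ (fails at j=2)
  i=3: ✗ (fails at j=3)
  i=4: ✗ (fails at j=4)
  i=5: ✗ (fails at j=6)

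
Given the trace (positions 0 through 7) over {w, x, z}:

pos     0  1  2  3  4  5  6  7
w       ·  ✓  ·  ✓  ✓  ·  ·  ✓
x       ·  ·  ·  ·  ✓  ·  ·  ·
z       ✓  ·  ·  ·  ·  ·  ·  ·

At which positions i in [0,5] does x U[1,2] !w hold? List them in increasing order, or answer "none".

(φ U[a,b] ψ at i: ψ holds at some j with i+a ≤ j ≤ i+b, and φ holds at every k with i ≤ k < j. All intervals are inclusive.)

4

Evaluate at each i in [0,5]:
  i=0: ✗ (lhs fails at k=0 before rhs at j=2)
  i=1: ✗ (lhs fails at k=1 before rhs at j=2)
  i=2: ✗ (no rhs in [3,4])
  i=3: ✗ (lhs fails at k=3 before rhs at j=5)
  i=4: ✓ (rhs at j=5; lhs holds on [4,4])
  i=5: ✗ (lhs fails at k=5 before rhs at j=6)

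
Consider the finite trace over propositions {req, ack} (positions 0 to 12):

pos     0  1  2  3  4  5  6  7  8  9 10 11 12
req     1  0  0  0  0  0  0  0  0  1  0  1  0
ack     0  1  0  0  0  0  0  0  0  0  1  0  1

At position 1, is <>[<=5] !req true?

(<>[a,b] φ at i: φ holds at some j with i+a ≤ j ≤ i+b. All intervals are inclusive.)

Check !req at each j in [1,6]:
  j=1: true
  j=2: true
  j=3: true
  j=4: true
  j=5: true
  j=6: true
Found at j=1 → formula holds.

Holds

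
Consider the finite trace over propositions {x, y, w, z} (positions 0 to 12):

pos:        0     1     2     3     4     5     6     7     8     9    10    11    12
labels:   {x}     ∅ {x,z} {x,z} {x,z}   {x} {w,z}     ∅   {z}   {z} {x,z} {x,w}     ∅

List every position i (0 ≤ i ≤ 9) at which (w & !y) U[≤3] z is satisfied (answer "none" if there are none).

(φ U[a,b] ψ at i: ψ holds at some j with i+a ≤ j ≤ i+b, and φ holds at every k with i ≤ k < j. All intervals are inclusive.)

Evaluate at each i in [0,9]:
  i=0: ✗ (lhs fails at k=0 before rhs at j=2)
  i=1: ✗ (lhs fails at k=1 before rhs at j=2)
  i=2: ✓ (rhs at j=2)
  i=3: ✓ (rhs at j=3)
  i=4: ✓ (rhs at j=4)
  i=5: ✗ (lhs fails at k=5 before rhs at j=6)
  i=6: ✓ (rhs at j=6)
  i=7: ✗ (lhs fails at k=7 before rhs at j=8)
  i=8: ✓ (rhs at j=8)
  i=9: ✓ (rhs at j=9)

2, 3, 4, 6, 8, 9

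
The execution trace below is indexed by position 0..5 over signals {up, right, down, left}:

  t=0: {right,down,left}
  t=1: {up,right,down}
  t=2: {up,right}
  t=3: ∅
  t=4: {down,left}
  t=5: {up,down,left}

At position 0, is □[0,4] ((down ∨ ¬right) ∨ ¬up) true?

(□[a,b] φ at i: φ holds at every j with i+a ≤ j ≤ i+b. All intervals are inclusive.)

Check ((down ∨ ¬right) ∨ ¬up) at every j in [0,4]:
  j=0: true
  j=1: true
  j=2: false
  j=3: true
  j=4: true
Fails at j=2 → formula fails.

No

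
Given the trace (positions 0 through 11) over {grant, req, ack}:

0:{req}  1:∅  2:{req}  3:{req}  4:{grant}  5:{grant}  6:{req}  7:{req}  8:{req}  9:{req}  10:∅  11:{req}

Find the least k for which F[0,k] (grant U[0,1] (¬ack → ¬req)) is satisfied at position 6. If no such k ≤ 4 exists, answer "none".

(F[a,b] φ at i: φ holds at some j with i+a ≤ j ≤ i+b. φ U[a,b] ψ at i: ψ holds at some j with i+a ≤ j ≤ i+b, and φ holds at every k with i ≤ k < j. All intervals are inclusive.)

Scan j = 6,7,… for (grant U[0,1] (¬ack → ¬req)):
  j=6: fails
  j=7: fails
  j=8: fails
  j=9: fails
  j=10: holds
First hit at j=10, so smallest k = 10-6 = 4.

4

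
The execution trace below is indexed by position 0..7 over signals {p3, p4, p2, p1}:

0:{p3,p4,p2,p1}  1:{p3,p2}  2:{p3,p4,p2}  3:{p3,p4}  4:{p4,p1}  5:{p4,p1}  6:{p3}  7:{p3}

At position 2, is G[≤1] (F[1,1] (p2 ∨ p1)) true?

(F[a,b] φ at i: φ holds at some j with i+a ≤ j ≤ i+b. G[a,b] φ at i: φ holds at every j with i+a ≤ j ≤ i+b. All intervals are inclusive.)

Check F[1,1] (p2 ∨ p1) at every j in [2,3]:
  j=2: fails (none in [3,3])
  j=3: holds (witness at 4)
Fails at j=2 → formula fails.

Does not hold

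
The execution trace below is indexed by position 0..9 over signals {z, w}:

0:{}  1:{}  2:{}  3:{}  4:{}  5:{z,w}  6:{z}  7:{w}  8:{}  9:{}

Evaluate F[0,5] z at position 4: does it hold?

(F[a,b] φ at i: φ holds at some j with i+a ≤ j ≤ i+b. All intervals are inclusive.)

True

Check z at each j in [4,9]:
  j=4: false
  j=5: true
  j=6: true
  j=7: false
  j=8: false
  j=9: false
Found at j=5 → formula holds.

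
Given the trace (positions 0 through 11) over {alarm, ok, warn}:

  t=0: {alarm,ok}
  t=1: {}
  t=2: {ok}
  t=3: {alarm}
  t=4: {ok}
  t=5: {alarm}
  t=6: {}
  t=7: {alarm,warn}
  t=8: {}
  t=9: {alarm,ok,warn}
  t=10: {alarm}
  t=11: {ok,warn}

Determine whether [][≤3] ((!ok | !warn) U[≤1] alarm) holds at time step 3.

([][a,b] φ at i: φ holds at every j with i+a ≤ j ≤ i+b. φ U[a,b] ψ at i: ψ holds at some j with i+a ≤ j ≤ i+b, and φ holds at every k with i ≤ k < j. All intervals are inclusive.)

Check ((!ok | !warn) U[≤1] alarm) at every j in [3,6]:
  j=3: holds
  j=4: holds
  j=5: holds
  j=6: holds
All positions satisfy it → formula holds.

Holds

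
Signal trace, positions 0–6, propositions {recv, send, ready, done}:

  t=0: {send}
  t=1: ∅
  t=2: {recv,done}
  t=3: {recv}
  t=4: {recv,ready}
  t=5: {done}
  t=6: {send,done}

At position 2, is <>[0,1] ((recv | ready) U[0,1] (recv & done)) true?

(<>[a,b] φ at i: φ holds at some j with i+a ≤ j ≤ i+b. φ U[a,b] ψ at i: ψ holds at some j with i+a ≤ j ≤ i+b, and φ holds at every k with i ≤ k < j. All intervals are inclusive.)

Check ((recv | ready) U[0,1] (recv & done)) at each j in [2,3]:
  j=2: holds
  j=3: fails
Found at j=2 → formula holds.

True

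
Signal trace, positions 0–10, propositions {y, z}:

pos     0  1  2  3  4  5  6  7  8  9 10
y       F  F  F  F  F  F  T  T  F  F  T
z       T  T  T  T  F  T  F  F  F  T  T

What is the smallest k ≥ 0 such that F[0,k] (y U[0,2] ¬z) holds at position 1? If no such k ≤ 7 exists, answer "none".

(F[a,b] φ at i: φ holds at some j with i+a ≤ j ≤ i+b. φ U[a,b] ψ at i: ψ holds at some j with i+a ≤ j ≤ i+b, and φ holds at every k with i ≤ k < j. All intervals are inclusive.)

3

Scan j = 1,2,… for (y U[0,2] ¬z):
  j=1: fails
  j=2: fails
  j=3: fails
  j=4: holds
First hit at j=4, so smallest k = 4-1 = 3.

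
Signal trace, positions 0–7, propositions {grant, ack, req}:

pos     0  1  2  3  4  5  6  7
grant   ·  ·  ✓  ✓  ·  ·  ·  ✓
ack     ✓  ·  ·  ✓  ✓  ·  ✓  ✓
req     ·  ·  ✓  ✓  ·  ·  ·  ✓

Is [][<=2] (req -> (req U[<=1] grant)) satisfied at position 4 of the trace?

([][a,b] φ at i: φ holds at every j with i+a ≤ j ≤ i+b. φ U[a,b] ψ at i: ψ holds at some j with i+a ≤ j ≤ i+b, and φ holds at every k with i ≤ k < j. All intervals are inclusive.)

True

Check (req -> (req U[<=1] grant)) at every j in [4,6]:
  j=4: antecedent false → ✓
  j=5: antecedent false → ✓
  j=6: antecedent false → ✓
All positions satisfy it → formula holds.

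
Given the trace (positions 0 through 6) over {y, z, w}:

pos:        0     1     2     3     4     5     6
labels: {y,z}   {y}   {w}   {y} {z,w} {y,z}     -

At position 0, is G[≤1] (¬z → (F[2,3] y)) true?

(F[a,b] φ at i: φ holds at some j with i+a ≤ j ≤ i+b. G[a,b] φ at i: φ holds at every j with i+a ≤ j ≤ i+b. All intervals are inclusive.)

Check (¬z → (F[2,3] y)) at every j in [0,1]:
  j=0: antecedent false → ✓
  j=1: antecedent true; consequent holds (witness at 3) → ✓
All positions satisfy it → formula holds.

Yes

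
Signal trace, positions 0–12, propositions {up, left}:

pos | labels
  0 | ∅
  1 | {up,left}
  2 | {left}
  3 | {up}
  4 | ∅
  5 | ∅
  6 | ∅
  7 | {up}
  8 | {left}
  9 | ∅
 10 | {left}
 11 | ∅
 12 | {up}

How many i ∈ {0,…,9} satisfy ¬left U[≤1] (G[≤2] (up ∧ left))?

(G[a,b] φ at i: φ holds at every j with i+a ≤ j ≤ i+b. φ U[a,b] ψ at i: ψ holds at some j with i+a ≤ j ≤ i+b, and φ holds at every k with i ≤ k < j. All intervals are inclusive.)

0

Evaluate at each i in [0,9]:
  i=0: ✗ (no rhs in [0,1])
  i=1: ✗ (no rhs in [1,2])
  i=2: ✗ (no rhs in [2,3])
  i=3: ✗ (no rhs in [3,4])
  i=4: ✗ (no rhs in [4,5])
  i=5: ✗ (no rhs in [5,6])
  i=6: ✗ (no rhs in [6,7])
  i=7: ✗ (no rhs in [7,8])
  i=8: ✗ (no rhs in [8,9])
  i=9: ✗ (no rhs in [9,10])
Positions where it holds: {} → 0.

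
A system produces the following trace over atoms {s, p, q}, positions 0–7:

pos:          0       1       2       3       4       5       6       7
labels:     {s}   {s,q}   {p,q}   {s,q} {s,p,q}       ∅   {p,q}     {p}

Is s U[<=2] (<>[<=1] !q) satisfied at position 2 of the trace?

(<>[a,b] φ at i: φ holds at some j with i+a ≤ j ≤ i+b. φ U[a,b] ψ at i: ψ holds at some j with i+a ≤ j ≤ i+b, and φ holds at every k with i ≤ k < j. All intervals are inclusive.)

No

Need some j in [2,4] with <>[<=1] !q, and s at every k in [2,j-1].
  j=2: <>[<=1] !q — fails (none in [2,3]).
  j=3: <>[<=1] !q — fails (none in [3,4]).
  j=4: <>[<=1] !q holds, but s fails at k=2 → not this j.
No j in the window works → until fails.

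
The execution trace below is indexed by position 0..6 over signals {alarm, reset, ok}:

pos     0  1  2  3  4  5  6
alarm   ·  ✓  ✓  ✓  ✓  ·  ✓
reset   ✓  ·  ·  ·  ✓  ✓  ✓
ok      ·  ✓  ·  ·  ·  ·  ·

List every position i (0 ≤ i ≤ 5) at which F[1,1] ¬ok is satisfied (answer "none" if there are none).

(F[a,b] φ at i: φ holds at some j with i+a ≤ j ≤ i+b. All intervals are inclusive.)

1, 2, 3, 4, 5

Evaluate at each i in [0,5]:
  i=0: ✗ (none in [1,1])
  i=1: ✓ (witness j=2)
  i=2: ✓ (witness j=3)
  i=3: ✓ (witness j=4)
  i=4: ✓ (witness j=5)
  i=5: ✓ (witness j=6)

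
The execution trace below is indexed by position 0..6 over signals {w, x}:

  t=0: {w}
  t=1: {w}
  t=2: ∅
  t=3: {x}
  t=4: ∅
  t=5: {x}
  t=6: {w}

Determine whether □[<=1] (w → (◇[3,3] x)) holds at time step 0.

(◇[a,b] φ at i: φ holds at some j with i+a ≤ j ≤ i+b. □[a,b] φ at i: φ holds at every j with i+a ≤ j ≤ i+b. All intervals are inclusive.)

False

Check (w → (◇[3,3] x)) at every j in [0,1]:
  j=0: antecedent true; consequent holds (witness at 3) → ✓
  j=1: antecedent true; consequent fails (none in [4,4]) → ✗
Fails at j=1 → formula fails.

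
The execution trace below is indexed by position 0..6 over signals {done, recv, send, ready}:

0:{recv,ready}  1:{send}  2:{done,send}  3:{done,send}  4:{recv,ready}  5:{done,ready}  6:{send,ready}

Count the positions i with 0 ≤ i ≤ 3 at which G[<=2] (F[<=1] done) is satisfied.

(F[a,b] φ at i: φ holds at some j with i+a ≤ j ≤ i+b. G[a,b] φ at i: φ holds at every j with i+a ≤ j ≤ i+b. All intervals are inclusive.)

3

Evaluate at each i in [0,3]:
  i=0: ✗ (fails at j=0)
  i=1: ✓ (all of [1,3])
  i=2: ✓ (all of [2,4])
  i=3: ✓ (all of [3,5])
Positions where it holds: {1, 2, 3} → 3.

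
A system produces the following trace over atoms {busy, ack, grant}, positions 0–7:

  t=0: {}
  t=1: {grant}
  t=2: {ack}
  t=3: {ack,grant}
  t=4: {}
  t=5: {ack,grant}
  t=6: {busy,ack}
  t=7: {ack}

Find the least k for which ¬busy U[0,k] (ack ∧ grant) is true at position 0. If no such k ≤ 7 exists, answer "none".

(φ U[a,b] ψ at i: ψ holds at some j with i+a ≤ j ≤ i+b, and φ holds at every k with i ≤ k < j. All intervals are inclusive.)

3

Need earliest j ≥ 0 with (ack ∧ grant), and ¬busy at every k in [0,j-1].
  j=0: rhs fails.
  j=1: rhs fails.
  j=2: rhs fails.
  j=3: rhs holds; lhs holds on [0,2]. k = 3.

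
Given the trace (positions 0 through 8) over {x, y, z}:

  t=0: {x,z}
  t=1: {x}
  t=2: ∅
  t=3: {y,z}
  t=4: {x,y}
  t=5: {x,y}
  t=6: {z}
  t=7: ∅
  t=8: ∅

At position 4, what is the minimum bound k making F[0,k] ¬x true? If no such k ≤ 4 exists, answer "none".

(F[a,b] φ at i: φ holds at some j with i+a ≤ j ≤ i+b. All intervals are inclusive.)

2

Scan j = 4,5,… for ¬x:
  j=4: fails
  j=5: fails
  j=6: holds
First hit at j=6, so smallest k = 6-4 = 2.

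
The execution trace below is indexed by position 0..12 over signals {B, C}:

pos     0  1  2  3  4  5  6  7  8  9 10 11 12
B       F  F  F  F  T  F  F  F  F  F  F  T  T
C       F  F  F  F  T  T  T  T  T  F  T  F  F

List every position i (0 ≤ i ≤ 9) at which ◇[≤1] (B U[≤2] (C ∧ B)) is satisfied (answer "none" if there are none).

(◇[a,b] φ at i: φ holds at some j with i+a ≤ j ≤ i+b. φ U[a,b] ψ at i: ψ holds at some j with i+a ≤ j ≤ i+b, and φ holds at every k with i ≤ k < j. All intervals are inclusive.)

Evaluate at each i in [0,9]:
  i=0: ✗ (none in [0,1])
  i=1: ✗ (none in [1,2])
  i=2: ✗ (none in [2,3])
  i=3: ✓ (witness j=4)
  i=4: ✓ (witness j=4)
  i=5: ✗ (none in [5,6])
  i=6: ✗ (none in [6,7])
  i=7: ✗ (none in [7,8])
  i=8: ✗ (none in [8,9])
  i=9: ✗ (none in [9,10])

3, 4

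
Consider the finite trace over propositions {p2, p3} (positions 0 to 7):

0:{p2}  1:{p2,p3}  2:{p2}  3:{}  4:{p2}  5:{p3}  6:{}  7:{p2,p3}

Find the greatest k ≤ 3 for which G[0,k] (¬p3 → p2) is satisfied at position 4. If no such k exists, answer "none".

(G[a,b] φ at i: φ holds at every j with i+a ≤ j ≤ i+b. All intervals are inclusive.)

1

(¬p3 → p2) must hold from j=4 onward; find where it first fails.
  j=4: holds
  j=5: holds
  j=6: fails
Holds on [4,5], so largest k = 1.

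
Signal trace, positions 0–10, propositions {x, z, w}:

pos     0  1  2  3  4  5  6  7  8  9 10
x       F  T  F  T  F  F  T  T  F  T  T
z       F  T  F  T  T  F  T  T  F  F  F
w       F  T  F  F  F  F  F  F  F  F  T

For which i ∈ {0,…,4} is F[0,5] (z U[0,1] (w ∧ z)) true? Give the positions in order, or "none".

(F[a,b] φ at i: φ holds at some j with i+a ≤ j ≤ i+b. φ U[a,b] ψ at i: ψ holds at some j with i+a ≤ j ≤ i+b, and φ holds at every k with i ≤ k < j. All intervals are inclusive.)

Evaluate at each i in [0,4]:
  i=0: ✓ (witness j=1)
  i=1: ✓ (witness j=1)
  i=2: ✗ (none in [2,7])
  i=3: ✗ (none in [3,8])
  i=4: ✗ (none in [4,9])

0, 1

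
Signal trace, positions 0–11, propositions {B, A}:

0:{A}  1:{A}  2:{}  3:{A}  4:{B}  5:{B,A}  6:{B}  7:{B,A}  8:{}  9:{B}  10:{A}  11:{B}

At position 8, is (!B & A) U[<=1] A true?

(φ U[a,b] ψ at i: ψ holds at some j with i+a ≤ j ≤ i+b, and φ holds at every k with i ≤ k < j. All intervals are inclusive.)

Does not hold

Need some j in [8,9] with A, and (!B & A) at every k in [8,j-1].
  j=8: A false.
  j=9: A false.
No j in the window works → until fails.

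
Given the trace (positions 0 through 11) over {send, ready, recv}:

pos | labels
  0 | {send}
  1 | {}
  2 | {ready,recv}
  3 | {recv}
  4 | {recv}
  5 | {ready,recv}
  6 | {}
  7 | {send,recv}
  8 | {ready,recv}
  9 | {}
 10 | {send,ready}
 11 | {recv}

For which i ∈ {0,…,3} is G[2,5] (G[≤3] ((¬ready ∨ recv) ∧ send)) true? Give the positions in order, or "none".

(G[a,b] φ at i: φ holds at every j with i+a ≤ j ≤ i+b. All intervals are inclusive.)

Evaluate at each i in [0,3]:
  i=0: ✗ (fails at j=2)
  i=1: ✗ (fails at j=3)
  i=2: ✗ (fails at j=4)
  i=3: ✗ (fails at j=5)

none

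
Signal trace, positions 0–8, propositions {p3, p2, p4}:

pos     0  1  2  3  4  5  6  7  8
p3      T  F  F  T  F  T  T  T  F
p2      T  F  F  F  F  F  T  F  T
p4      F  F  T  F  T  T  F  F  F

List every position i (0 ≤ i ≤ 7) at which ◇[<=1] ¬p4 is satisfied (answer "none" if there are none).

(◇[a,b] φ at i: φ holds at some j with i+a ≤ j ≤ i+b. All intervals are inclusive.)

0, 1, 2, 3, 5, 6, 7

Evaluate at each i in [0,7]:
  i=0: ✓ (witness j=0)
  i=1: ✓ (witness j=1)
  i=2: ✓ (witness j=3)
  i=3: ✓ (witness j=3)
  i=4: ✗ (none in [4,5])
  i=5: ✓ (witness j=6)
  i=6: ✓ (witness j=6)
  i=7: ✓ (witness j=7)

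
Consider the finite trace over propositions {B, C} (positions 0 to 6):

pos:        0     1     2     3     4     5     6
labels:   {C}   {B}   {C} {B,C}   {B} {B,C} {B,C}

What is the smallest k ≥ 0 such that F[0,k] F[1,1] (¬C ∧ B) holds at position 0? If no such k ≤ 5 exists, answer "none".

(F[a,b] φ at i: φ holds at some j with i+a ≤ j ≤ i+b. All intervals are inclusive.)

0

Scan j = 0,1,… for F[1,1] (¬C ∧ B):
  j=0: holds
First hit at j=0, so smallest k = 0-0 = 0.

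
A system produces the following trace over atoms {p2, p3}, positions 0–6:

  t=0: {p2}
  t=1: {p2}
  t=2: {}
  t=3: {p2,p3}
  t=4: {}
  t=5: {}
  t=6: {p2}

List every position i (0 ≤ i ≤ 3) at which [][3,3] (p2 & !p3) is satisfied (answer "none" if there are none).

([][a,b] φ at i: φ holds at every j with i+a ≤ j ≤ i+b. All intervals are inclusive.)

3

Evaluate at each i in [0,3]:
  i=0: ✗ (fails at j=3)
  i=1: ✗ (fails at j=4)
  i=2: ✗ (fails at j=5)
  i=3: ✓ (all of [6,6])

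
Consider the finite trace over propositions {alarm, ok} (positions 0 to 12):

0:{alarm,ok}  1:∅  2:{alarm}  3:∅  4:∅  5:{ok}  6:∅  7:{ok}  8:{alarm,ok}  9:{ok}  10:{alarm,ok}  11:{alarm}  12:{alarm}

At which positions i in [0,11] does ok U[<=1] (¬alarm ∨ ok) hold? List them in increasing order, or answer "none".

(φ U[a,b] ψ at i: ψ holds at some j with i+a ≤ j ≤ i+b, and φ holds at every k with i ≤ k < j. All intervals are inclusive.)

Evaluate at each i in [0,11]:
  i=0: ✓ (rhs at j=0)
  i=1: ✓ (rhs at j=1)
  i=2: ✗ (lhs fails at k=2 before rhs at j=3)
  i=3: ✓ (rhs at j=3)
  i=4: ✓ (rhs at j=4)
  i=5: ✓ (rhs at j=5)
  i=6: ✓ (rhs at j=6)
  i=7: ✓ (rhs at j=7)
  i=8: ✓ (rhs at j=8)
  i=9: ✓ (rhs at j=9)
  i=10: ✓ (rhs at j=10)
  i=11: ✗ (no rhs in [11,12])

0, 1, 3, 4, 5, 6, 7, 8, 9, 10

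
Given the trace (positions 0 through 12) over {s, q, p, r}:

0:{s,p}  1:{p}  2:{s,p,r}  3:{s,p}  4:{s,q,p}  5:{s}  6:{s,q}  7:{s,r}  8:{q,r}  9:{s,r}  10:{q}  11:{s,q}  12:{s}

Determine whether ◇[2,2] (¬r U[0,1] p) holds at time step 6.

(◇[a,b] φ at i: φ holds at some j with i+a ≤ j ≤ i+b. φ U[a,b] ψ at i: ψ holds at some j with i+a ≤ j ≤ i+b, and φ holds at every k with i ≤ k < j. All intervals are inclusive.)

Check (¬r U[0,1] p) at each j in [8,8]:
  j=8: fails
No position in the window satisfies it → formula fails.

False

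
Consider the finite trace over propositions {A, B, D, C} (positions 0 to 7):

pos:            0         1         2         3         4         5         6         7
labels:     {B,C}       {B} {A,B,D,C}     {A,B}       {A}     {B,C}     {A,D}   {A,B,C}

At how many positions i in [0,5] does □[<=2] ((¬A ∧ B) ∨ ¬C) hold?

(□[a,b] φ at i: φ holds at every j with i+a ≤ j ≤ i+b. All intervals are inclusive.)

2

Evaluate at each i in [0,5]:
  i=0: ✗ (fails at j=2)
  i=1: ✗ (fails at j=2)
  i=2: ✗ (fails at j=2)
  i=3: ✓ (all of [3,5])
  i=4: ✓ (all of [4,6])
  i=5: ✗ (fails at j=7)
Positions where it holds: {3, 4} → 2.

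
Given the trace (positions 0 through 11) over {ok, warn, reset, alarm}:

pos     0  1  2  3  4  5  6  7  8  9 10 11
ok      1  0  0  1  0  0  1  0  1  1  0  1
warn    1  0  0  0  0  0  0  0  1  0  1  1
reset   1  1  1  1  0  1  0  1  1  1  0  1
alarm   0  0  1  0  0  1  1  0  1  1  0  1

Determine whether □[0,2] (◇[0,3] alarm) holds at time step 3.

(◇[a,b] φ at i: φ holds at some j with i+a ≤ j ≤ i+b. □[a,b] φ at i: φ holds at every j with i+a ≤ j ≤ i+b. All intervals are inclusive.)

Yes

Check ◇[0,3] alarm at every j in [3,5]:
  j=3: holds (witness at 5)
  j=4: holds (witness at 5)
  j=5: holds (witness at 5)
All positions satisfy it → formula holds.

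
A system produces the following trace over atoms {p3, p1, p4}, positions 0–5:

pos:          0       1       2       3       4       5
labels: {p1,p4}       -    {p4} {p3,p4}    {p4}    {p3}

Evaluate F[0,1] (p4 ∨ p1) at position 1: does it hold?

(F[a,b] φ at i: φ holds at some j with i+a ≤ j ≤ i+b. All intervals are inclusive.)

True

Check (p4 ∨ p1) at each j in [1,2]:
  j=1: false
  j=2: true
Found at j=2 → formula holds.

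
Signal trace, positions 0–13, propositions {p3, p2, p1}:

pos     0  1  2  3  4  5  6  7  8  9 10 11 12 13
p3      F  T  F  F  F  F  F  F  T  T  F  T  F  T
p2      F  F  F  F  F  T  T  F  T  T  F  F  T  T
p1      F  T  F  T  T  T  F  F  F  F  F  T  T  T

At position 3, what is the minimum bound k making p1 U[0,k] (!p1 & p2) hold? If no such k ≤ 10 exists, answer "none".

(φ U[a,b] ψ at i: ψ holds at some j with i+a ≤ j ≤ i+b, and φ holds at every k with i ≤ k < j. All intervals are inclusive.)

3

Need earliest j ≥ 3 with (!p1 & p2), and p1 at every k in [3,j-1].
  j=3: rhs fails.
  j=4: rhs fails.
  j=5: rhs fails.
  j=6: rhs holds; lhs holds on [3,5]. k = 3.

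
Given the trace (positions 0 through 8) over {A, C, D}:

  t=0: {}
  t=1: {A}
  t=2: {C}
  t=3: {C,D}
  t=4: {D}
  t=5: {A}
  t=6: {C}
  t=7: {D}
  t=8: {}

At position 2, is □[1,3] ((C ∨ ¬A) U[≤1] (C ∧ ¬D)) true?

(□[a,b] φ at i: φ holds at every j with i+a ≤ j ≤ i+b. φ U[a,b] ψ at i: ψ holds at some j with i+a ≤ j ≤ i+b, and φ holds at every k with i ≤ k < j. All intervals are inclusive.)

Does not hold

Check ((C ∨ ¬A) U[≤1] (C ∧ ¬D)) at every j in [3,5]:
  j=3: fails
  j=4: fails
  j=5: fails
Fails at j=3 → formula fails.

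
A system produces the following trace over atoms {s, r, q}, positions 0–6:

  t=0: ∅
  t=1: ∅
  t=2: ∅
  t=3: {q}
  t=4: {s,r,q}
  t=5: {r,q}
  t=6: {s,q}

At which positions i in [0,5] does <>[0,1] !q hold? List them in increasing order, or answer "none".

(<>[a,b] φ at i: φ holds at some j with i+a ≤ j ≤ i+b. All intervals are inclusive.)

Evaluate at each i in [0,5]:
  i=0: ✓ (witness j=0)
  i=1: ✓ (witness j=1)
  i=2: ✓ (witness j=2)
  i=3: ✗ (none in [3,4])
  i=4: ✗ (none in [4,5])
  i=5: ✗ (none in [5,6])

0, 1, 2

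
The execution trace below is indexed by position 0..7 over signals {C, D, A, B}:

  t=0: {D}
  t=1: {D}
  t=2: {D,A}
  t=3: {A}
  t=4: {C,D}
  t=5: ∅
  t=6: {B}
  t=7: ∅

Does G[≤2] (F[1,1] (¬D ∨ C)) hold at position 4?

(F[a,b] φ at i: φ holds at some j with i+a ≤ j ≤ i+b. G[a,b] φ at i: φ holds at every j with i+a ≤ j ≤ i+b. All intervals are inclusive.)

Holds

Check F[1,1] (¬D ∨ C) at every j in [4,6]:
  j=4: holds (witness at 5)
  j=5: holds (witness at 6)
  j=6: holds (witness at 7)
All positions satisfy it → formula holds.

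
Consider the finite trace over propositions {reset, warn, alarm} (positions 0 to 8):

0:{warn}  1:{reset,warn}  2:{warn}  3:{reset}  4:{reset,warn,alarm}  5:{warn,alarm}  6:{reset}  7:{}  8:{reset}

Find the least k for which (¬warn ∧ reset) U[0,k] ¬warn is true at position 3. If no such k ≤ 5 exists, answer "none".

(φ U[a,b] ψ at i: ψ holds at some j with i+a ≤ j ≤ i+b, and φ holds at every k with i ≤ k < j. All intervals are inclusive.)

0

Need earliest j ≥ 3 with ¬warn, and (¬warn ∧ reset) at every k in [3,j-1].
  j=3: rhs holds (empty prefix). k = 0.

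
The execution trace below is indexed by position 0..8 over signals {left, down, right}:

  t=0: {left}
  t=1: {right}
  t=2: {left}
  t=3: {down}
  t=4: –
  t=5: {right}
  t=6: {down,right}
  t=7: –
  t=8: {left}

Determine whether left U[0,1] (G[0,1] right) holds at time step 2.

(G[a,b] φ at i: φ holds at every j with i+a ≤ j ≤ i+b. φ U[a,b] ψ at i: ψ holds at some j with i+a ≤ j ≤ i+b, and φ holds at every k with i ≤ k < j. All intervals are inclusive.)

Need some j in [2,3] with G[0,1] right, and left at every k in [2,j-1].
  j=2: G[0,1] right — fails at 2.
  j=3: G[0,1] right — fails at 3.
No j in the window works → until fails.

No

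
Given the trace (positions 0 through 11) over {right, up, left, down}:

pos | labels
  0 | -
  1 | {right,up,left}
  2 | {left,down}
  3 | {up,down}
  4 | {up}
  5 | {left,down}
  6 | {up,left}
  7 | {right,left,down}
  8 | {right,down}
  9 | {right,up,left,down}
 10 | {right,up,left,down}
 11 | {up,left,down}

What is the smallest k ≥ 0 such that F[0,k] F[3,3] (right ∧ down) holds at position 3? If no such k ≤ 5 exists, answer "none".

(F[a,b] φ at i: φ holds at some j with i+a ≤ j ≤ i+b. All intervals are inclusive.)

1

Scan j = 3,4,… for F[3,3] (right ∧ down):
  j=3: fails
  j=4: holds
First hit at j=4, so smallest k = 4-3 = 1.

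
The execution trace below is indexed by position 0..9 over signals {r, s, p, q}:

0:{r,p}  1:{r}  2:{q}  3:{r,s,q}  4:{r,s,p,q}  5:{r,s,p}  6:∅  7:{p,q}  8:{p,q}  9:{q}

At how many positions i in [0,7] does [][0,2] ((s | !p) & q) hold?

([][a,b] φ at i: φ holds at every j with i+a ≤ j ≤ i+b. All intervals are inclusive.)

Evaluate at each i in [0,7]:
  i=0: ✗ (fails at j=0)
  i=1: ✗ (fails at j=1)
  i=2: ✓ (all of [2,4])
  i=3: ✗ (fails at j=5)
  i=4: ✗ (fails at j=5)
  i=5: ✗ (fails at j=5)
  i=6: ✗ (fails at j=6)
  i=7: ✗ (fails at j=7)
Positions where it holds: {2} → 1.

1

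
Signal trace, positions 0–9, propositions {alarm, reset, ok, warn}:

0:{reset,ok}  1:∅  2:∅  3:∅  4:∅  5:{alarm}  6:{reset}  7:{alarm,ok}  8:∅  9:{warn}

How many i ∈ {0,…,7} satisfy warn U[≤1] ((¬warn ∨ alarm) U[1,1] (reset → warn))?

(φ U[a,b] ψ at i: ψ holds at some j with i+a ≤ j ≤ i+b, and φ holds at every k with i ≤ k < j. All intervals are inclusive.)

7

Evaluate at each i in [0,7]:
  i=0: ✓ (rhs at j=0)
  i=1: ✓ (rhs at j=1)
  i=2: ✓ (rhs at j=2)
  i=3: ✓ (rhs at j=3)
  i=4: ✓ (rhs at j=4)
  i=5: ✗ (lhs fails at k=5 before rhs at j=6)
  i=6: ✓ (rhs at j=6)
  i=7: ✓ (rhs at j=7)
Positions where it holds: {0, 1, 2, 3, 4, 6, 7} → 7.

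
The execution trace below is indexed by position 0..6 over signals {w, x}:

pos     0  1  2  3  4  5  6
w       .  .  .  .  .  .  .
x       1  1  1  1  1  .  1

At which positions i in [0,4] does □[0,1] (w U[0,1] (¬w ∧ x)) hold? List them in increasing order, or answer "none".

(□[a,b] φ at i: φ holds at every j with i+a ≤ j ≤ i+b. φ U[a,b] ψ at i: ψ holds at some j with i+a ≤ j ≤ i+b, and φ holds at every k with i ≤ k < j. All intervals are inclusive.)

0, 1, 2, 3

Evaluate at each i in [0,4]:
  i=0: ✓ (all of [0,1])
  i=1: ✓ (all of [1,2])
  i=2: ✓ (all of [2,3])
  i=3: ✓ (all of [3,4])
  i=4: ✗ (fails at j=5)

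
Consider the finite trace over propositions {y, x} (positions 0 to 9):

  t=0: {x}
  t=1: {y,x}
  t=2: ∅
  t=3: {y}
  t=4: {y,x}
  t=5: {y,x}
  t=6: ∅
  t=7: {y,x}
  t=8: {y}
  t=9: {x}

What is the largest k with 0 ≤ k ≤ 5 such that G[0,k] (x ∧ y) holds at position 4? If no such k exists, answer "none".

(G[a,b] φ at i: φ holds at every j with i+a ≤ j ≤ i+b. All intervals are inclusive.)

(x ∧ y) must hold from j=4 onward; find where it first fails.
  j=4: holds
  j=5: holds
  j=6: fails
Holds on [4,5], so largest k = 1.

1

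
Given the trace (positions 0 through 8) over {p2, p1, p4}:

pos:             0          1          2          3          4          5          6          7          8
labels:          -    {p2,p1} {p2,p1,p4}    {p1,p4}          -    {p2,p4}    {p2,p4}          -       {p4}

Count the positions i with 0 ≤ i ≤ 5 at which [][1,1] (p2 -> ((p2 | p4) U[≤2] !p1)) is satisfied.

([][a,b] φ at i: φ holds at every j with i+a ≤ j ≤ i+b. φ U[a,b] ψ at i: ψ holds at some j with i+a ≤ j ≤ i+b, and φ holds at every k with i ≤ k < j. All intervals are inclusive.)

5

Evaluate at each i in [0,5]:
  i=0: ✗ (fails at j=1)
  i=1: ✓ (all of [2,2])
  i=2: ✓ (all of [3,3])
  i=3: ✓ (all of [4,4])
  i=4: ✓ (all of [5,5])
  i=5: ✓ (all of [6,6])
Positions where it holds: {1, 2, 3, 4, 5} → 5.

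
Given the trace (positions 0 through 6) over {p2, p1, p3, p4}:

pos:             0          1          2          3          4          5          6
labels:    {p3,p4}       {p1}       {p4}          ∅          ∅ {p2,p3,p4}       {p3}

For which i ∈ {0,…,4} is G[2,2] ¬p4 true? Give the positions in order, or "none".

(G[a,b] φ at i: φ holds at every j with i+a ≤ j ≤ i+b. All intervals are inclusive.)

Evaluate at each i in [0,4]:
  i=0: ✗ (fails at j=2)
  i=1: ✓ (all of [3,3])
  i=2: ✓ (all of [4,4])
  i=3: ✗ (fails at j=5)
  i=4: ✓ (all of [6,6])

1, 2, 4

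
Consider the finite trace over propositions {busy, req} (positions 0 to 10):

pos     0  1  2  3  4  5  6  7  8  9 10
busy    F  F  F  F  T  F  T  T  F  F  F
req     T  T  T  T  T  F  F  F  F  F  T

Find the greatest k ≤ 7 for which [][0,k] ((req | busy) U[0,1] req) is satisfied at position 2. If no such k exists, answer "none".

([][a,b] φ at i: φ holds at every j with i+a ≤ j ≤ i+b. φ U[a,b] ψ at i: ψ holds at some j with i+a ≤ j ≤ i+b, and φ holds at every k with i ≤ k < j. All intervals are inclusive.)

((req | busy) U[0,1] req) must hold from j=2 onward; find where it first fails.
  j=2: holds
  j=3: holds
  j=4: holds
  j=5: fails
Holds on [2,4], so largest k = 2.

2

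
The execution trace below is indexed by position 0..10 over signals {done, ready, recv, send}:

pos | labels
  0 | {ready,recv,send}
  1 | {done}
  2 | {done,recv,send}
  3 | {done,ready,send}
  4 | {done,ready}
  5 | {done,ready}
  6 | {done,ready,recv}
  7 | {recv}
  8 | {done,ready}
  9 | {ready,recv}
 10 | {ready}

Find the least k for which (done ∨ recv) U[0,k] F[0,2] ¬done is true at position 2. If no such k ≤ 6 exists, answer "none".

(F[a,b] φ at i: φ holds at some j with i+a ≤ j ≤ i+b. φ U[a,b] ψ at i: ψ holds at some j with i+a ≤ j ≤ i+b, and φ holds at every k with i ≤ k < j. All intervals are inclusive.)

3

Need earliest j ≥ 2 with F[0,2] ¬done, and (done ∨ recv) at every k in [2,j-1].
  j=2: rhs fails.
  j=3: rhs fails.
  j=4: rhs fails.
  j=5: rhs holds; lhs holds on [2,4]. k = 3.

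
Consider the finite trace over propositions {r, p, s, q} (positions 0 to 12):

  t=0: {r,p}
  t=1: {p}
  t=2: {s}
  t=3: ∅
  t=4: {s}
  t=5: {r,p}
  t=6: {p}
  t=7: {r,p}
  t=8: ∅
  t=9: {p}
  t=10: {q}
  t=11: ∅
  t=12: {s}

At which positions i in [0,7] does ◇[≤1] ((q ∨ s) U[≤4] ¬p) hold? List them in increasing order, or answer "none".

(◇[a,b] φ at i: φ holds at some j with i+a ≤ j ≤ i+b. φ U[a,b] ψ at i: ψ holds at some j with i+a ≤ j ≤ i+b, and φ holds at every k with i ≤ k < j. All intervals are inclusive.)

Evaluate at each i in [0,7]:
  i=0: ✗ (none in [0,1])
  i=1: ✓ (witness j=2)
  i=2: ✓ (witness j=2)
  i=3: ✓ (witness j=3)
  i=4: ✓ (witness j=4)
  i=5: ✗ (none in [5,6])
  i=6: ✗ (none in [6,7])
  i=7: ✓ (witness j=8)

1, 2, 3, 4, 7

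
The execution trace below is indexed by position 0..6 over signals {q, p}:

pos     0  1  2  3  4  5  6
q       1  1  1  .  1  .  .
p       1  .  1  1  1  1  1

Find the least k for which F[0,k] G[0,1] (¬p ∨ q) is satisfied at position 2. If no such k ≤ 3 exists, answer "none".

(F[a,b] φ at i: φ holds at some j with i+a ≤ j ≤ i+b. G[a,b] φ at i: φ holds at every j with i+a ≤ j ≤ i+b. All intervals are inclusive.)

Scan j = 2,3,… for G[0,1] (¬p ∨ q):
  j=2: fails
  j=3: fails
  j=4: fails
  j=5: fails
No j in [2,5] satisfies it → none.

none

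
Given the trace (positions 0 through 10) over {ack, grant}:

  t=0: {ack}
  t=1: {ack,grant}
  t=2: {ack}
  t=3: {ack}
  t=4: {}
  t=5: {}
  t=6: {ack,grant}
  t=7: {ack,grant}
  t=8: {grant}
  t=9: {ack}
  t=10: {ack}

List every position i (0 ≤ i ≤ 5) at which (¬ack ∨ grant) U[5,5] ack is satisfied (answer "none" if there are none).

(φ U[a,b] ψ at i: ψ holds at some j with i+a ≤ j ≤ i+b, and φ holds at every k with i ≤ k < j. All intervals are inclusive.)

4

Evaluate at each i in [0,5]:
  i=0: ✗ (no rhs in [5,5])
  i=1: ✗ (lhs fails at k=2 before rhs at j=6)
  i=2: ✗ (lhs fails at k=2 before rhs at j=7)
  i=3: ✗ (no rhs in [8,8])
  i=4: ✓ (rhs at j=9; lhs holds on [4,8])
  i=5: ✗ (lhs fails at k=9 before rhs at j=10)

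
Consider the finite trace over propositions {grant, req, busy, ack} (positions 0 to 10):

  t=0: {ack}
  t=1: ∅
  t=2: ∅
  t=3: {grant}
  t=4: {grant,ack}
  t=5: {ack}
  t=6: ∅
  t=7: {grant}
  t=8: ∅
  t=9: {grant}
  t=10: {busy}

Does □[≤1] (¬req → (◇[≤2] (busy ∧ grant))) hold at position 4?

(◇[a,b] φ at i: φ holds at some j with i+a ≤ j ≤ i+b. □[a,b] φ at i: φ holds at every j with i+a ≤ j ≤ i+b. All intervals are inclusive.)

No

Check (¬req → (◇[≤2] (busy ∧ grant))) at every j in [4,5]:
  j=4: antecedent true; consequent fails (none in [4,6]) → ✗
  j=5: antecedent true; consequent fails (none in [5,7]) → ✗
Fails at j=4 → formula fails.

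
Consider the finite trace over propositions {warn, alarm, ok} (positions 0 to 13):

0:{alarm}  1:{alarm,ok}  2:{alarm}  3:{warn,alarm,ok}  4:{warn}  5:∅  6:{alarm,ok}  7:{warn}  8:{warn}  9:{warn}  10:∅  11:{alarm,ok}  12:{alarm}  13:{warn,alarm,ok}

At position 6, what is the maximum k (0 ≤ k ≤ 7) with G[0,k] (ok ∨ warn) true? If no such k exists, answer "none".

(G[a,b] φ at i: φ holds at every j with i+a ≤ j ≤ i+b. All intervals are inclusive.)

(ok ∨ warn) must hold from j=6 onward; find where it first fails.
  j=6: holds
  j=7: holds
  j=8: holds
  j=9: holds
  j=10: fails
Holds on [6,9], so largest k = 3.

3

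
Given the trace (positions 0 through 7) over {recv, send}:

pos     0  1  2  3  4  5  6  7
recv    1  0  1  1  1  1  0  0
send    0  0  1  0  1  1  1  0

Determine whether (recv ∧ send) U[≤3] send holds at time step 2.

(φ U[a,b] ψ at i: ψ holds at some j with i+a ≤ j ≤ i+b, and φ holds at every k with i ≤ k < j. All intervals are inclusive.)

Yes

Need some j in [2,5] with send, and (recv ∧ send) at every k in [2,j-1].
  j=2: send holds; no prefix to check → satisfied.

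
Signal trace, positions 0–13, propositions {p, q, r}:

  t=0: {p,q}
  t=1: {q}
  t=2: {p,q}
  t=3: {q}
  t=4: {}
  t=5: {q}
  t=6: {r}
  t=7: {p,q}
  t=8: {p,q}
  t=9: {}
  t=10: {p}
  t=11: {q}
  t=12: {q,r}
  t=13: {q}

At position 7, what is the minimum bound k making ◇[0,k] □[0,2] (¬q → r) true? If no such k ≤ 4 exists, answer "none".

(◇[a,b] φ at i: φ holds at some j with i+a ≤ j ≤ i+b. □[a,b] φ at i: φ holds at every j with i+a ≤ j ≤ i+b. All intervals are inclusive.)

Scan j = 7,8,… for □[0,2] (¬q → r):
  j=7: fails
  j=8: fails
  j=9: fails
  j=10: fails
  j=11: holds
First hit at j=11, so smallest k = 11-7 = 4.

4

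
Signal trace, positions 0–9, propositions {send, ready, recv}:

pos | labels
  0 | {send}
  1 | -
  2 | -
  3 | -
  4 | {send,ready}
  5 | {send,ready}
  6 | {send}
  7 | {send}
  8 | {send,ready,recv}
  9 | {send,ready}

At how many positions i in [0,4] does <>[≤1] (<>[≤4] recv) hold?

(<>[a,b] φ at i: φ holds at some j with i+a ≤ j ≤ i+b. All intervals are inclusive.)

2

Evaluate at each i in [0,4]:
  i=0: ✗ (none in [0,1])
  i=1: ✗ (none in [1,2])
  i=2: ✗ (none in [2,3])
  i=3: ✓ (witness j=4)
  i=4: ✓ (witness j=4)
Positions where it holds: {3, 4} → 2.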